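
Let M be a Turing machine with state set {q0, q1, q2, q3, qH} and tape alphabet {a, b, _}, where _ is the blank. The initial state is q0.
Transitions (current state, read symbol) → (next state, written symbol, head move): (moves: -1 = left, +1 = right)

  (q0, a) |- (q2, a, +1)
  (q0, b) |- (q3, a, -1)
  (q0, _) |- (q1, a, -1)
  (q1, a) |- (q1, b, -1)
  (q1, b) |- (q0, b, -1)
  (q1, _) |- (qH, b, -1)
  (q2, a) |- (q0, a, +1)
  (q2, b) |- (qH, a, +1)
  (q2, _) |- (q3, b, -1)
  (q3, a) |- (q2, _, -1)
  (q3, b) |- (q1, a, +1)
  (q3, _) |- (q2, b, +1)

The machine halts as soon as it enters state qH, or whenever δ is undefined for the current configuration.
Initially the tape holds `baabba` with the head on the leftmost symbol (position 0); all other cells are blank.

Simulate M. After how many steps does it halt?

state=q0 head=0 tape=____[b]aabba   (q0,b)→(q3,a,-1)
state=q3 head=-1 tape=___[_]aaabba   (q3,_)→(q2,b,+1)
state=q2 head=0 tape=___b[a]aabba   (q2,a)→(q0,a,+1)
state=q0 head=1 tape=___ba[a]abba   (q0,a)→(q2,a,+1)
state=q2 head=2 tape=___baa[a]bba   (q2,a)→(q0,a,+1)
state=q0 head=3 tape=___baaa[b]ba   (q0,b)→(q3,a,-1)
state=q3 head=2 tape=___baa[a]aba   (q3,a)→(q2,_,-1)
state=q2 head=1 tape=___ba[a]_aba   (q2,a)→(q0,a,+1)
state=q0 head=2 tape=___baa[_]aba   (q0,_)→(q1,a,-1)
state=q1 head=1 tape=___ba[a]aaba   (q1,a)→(q1,b,-1)
state=q1 head=0 tape=___b[a]baaba   (q1,a)→(q1,b,-1)
state=q1 head=-1 tape=___[b]bbaaba   (q1,b)→(q0,b,-1)
state=q0 head=-2 tape=__[_]bbbaaba   (q0,_)→(q1,a,-1)
state=q1 head=-3 tape=_[_]abbbaaba   (q1,_)→(qH,b,-1)
state=qH head=-4 tape=[_]babbbaaba
M halts after 14 transitions.

14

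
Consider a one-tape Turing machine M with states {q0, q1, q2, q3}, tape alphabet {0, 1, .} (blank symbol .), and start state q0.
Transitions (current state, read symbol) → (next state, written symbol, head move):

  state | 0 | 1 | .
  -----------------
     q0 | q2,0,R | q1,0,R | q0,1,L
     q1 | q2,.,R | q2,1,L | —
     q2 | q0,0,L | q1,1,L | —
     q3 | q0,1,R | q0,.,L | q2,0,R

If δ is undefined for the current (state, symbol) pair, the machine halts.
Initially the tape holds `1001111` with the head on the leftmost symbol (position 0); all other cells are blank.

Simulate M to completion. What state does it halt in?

q0 | [1]001111   read 1 → write 0, move R, go to q1
q1 | 0[0]01111   read 0 → write ., move R, go to q2
q2 | 0.[0]1111   read 0 → write 0, move L, go to q0
q0 | 0[.]01111   read . → write 1, move L, go to q0
q0 | [0]101111   read 0 → write 0, move R, go to q2
q2 | 0[1]01111   read 1 → write 1, move L, go to q1
q1 | [0]101111   read 0 → write ., move R, go to q2
q2 | .[1]01111   read 1 → write 1, move L, go to q1
q1 | [.]101111
No transition is defined for (q1, .); M halts in state q1.

q1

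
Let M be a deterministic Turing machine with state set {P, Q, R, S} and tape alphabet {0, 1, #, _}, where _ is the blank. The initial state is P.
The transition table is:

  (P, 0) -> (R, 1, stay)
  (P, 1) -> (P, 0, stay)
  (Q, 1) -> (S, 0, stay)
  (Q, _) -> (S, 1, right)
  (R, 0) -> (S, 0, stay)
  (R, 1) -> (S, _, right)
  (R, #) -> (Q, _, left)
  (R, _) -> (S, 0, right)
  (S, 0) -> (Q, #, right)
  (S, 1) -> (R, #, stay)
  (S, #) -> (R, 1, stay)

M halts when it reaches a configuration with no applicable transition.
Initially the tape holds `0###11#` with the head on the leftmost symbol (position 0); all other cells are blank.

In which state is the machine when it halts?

S

P | [0]###11#   read 0 → write 1, move stay, go to R
R | [1]###11#   read 1 → write _, move right, go to S
S | _[#]##11#   read # → write 1, move stay, go to R
R | _[1]##11#   read 1 → write _, move right, go to S
S | __[#]#11#   read # → write 1, move stay, go to R
R | __[1]#11#   read 1 → write _, move right, go to S
S | ___[#]11#   read # → write 1, move stay, go to R
R | ___[1]11#   read 1 → write _, move right, go to S
S | ____[1]1#   read 1 → write #, move stay, go to R
R | ____[#]1#   read # → write _, move left, go to Q
Q | ___[_]_1#   read _ → write 1, move right, go to S
S | ___1[_]1#
No transition is defined for (S, _); M halts in state S.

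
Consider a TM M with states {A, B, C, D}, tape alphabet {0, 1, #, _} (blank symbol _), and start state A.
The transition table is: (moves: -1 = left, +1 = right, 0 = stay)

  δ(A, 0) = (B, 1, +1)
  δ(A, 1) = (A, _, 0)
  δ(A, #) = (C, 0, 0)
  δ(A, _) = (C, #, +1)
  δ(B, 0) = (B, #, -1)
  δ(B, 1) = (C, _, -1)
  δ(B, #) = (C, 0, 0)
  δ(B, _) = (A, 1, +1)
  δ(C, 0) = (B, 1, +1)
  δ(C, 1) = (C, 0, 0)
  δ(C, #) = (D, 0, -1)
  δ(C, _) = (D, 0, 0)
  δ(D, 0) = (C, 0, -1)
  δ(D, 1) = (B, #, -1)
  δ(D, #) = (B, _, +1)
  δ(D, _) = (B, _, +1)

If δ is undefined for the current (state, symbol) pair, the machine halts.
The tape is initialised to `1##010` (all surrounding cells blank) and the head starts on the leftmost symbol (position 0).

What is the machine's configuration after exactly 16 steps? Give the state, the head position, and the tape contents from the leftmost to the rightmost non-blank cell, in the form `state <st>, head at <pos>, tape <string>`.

state=A head=0 tape=[1]##010   (A,1)→(A,_,0)
state=A head=0 tape=[_]##010   (A,_)→(C,#,+1)
state=C head=1 tape=#[#]#010   (C,#)→(D,0,-1)
state=D head=0 tape=[#]0#010   (D,#)→(B,_,+1)
state=B head=1 tape=_[0]#010   (B,0)→(B,#,-1)
state=B head=0 tape=[_]##010   (B,_)→(A,1,+1)
state=A head=1 tape=1[#]#010   (A,#)→(C,0,0)
state=C head=1 tape=1[0]#010   (C,0)→(B,1,+1)
state=B head=2 tape=11[#]010   (B,#)→(C,0,0)
state=C head=2 tape=11[0]010   (C,0)→(B,1,+1)
state=B head=3 tape=111[0]10   (B,0)→(B,#,-1)
state=B head=2 tape=11[1]#10   (B,1)→(C,_,-1)
state=C head=1 tape=1[1]_#10   (C,1)→(C,0,0)
state=C head=1 tape=1[0]_#10   (C,0)→(B,1,+1)
state=B head=2 tape=11[_]#10   (B,_)→(A,1,+1)
state=A head=3 tape=111[#]10   (A,#)→(C,0,0)
state=C head=3 tape=111[0]10
After 16 steps: state C, head at 3, tape 111010.

state C, head at 3, tape 111010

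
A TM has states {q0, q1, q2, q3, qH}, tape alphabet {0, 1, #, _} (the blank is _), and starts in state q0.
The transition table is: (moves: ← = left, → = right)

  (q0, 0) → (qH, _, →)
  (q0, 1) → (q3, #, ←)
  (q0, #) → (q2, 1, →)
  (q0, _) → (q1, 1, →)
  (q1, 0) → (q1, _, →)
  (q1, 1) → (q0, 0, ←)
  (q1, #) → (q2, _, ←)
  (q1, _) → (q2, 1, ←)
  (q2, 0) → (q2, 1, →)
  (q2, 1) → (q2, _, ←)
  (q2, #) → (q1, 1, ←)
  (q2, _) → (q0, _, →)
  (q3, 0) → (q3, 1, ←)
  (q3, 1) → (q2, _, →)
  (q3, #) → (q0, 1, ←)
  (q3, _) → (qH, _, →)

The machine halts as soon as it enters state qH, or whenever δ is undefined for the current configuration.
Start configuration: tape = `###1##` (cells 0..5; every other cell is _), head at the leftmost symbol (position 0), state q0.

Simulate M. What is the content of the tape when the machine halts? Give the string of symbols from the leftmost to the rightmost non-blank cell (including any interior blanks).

11_#0##

state=q0 head=0 tape=_[#]##1##   (q0,#)→(q2,1,→)
state=q2 head=1 tape=_1[#]#1##   (q2,#)→(q1,1,←)
state=q1 head=0 tape=_[1]1#1##   (q1,1)→(q0,0,←)
state=q0 head=-1 tape=[_]01#1##   (q0,_)→(q1,1,→)
state=q1 head=0 tape=1[0]1#1##   (q1,0)→(q1,_,→)
state=q1 head=1 tape=1_[1]#1##   (q1,1)→(q0,0,←)
state=q0 head=0 tape=1[_]0#1##   (q0,_)→(q1,1,→)
state=q1 head=1 tape=11[0]#1##   (q1,0)→(q1,_,→)
state=q1 head=2 tape=11_[#]1##   (q1,#)→(q2,_,←)
state=q2 head=1 tape=11[_]_1##   (q2,_)→(q0,_,→)
state=q0 head=2 tape=11_[_]1##   (q0,_)→(q1,1,→)
state=q1 head=3 tape=11_1[1]##   (q1,1)→(q0,0,←)
state=q0 head=2 tape=11_[1]0##   (q0,1)→(q3,#,←)
state=q3 head=1 tape=11[_]#0##   (q3,_)→(qH,_,→)
state=qH head=2 tape=11_[#]0##
The non-blank tape span at halt is 11_#0##.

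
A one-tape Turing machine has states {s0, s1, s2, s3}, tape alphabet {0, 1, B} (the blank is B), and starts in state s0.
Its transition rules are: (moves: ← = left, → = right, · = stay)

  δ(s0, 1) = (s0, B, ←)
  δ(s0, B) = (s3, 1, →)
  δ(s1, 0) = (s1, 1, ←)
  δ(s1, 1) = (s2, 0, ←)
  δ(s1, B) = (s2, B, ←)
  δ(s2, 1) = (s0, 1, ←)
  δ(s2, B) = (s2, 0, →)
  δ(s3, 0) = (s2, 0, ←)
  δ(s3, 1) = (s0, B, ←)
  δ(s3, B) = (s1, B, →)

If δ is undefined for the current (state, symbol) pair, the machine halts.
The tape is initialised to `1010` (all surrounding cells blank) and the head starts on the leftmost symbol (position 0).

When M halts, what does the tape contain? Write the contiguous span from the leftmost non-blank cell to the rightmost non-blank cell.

s0 | BBB[1]010   read 1 → write B, move ←, go to s0
s0 | BB[B]B010   read B → write 1, move →, go to s3
s3 | BB1[B]010   read B → write B, move →, go to s1
s1 | BB1B[0]10   read 0 → write 1, move ←, go to s1
s1 | BB1[B]110   read B → write B, move ←, go to s2
s2 | BB[1]B110   read 1 → write 1, move ←, go to s0
s0 | B[B]1B110   read B → write 1, move →, go to s3
s3 | B1[1]B110   read 1 → write B, move ←, go to s0
s0 | B[1]BB110   read 1 → write B, move ←, go to s0
s0 | [B]BBB110   read B → write 1, move →, go to s3
s3 | 1[B]BB110   read B → write B, move →, go to s1
s1 | 1B[B]B110   read B → write B, move ←, go to s2
s2 | 1[B]BB110   read B → write 0, move →, go to s2
s2 | 10[B]B110   read B → write 0, move →, go to s2
s2 | 100[B]110   read B → write 0, move →, go to s2
s2 | 1000[1]10   read 1 → write 1, move ←, go to s0
s0 | 100[0]110
The non-blank tape span at halt is 1000110.

1000110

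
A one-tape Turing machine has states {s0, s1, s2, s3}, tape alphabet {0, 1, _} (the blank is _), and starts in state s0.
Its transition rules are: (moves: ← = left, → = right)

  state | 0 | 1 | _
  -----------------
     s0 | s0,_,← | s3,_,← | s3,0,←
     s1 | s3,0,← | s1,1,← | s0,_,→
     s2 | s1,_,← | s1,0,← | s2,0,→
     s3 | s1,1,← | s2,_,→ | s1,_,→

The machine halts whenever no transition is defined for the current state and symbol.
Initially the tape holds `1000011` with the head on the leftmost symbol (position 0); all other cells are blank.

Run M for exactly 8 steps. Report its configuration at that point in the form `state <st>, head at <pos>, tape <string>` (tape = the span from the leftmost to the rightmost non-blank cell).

s0 | _[1]000011   read 1 → write _, move ←, go to s3
s3 | [_]_000011   read _ → write _, move →, go to s1
s1 | _[_]000011   read _ → write _, move →, go to s0
s0 | __[0]00011   read 0 → write _, move ←, go to s0
s0 | _[_]_00011   read _ → write 0, move ←, go to s3
s3 | [_]0_00011   read _ → write _, move →, go to s1
s1 | _[0]_00011   read 0 → write 0, move ←, go to s3
s3 | [_]0_00011   read _ → write _, move →, go to s1
s1 | _[0]_00011
After 8 steps: state s1, head at 0, tape 0_00011.

state s1, head at 0, tape 0_00011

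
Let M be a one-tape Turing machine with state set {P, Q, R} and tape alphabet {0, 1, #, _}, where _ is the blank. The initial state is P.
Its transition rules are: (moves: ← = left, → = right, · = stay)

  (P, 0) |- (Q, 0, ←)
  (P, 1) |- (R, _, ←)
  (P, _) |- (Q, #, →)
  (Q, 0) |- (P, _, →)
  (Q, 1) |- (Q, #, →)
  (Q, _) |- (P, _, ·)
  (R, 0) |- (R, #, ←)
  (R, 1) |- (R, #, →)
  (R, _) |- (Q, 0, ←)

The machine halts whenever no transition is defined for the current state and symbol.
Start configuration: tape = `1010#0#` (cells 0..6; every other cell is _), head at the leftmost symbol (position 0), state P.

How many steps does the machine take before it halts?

9

state=P head=0 tape=__[1]010#0#   (P,1)→(R,_,←)
state=R head=-1 tape=_[_]_010#0#   (R,_)→(Q,0,←)
state=Q head=-2 tape=[_]0_010#0#   (Q,_)→(P,_,·)
state=P head=-2 tape=[_]0_010#0#   (P,_)→(Q,#,→)
state=Q head=-1 tape=#[0]_010#0#   (Q,0)→(P,_,→)
state=P head=0 tape=#_[_]010#0#   (P,_)→(Q,#,→)
state=Q head=1 tape=#_#[0]10#0#   (Q,0)→(P,_,→)
state=P head=2 tape=#_#_[1]0#0#   (P,1)→(R,_,←)
state=R head=1 tape=#_#[_]_0#0#   (R,_)→(Q,0,←)
state=Q head=0 tape=#_[#]0_0#0#
M halts after 9 transitions.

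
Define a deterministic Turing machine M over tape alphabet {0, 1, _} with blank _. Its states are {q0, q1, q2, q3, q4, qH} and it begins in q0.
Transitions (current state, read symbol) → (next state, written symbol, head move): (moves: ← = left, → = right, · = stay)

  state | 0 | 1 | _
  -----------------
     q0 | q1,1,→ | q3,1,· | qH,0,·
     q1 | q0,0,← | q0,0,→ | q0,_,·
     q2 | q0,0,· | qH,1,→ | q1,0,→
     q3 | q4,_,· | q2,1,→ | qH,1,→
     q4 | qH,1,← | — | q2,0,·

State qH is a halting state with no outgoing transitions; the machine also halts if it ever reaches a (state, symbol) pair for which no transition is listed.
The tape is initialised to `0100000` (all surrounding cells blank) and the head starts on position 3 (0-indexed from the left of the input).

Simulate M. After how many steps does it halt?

q0 | 010[0]000_   read 0 → write 1, move →, go to q1
q1 | 0101[0]00_   read 0 → write 0, move ←, go to q0
q0 | 010[1]000_   read 1 → write 1, move ·, go to q3
q3 | 010[1]000_   read 1 → write 1, move →, go to q2
q2 | 0101[0]00_   read 0 → write 0, move ·, go to q0
q0 | 0101[0]00_   read 0 → write 1, move →, go to q1
q1 | 01011[0]0_   read 0 → write 0, move ←, go to q0
q0 | 0101[1]00_   read 1 → write 1, move ·, go to q3
q3 | 0101[1]00_   read 1 → write 1, move →, go to q2
q2 | 01011[0]0_   read 0 → write 0, move ·, go to q0
q0 | 01011[0]0_   read 0 → write 1, move →, go to q1
q1 | 010111[0]_   read 0 → write 0, move ←, go to q0
q0 | 01011[1]0_   read 1 → write 1, move ·, go to q3
q3 | 01011[1]0_   read 1 → write 1, move →, go to q2
q2 | 010111[0]_   read 0 → write 0, move ·, go to q0
q0 | 010111[0]_   read 0 → write 1, move →, go to q1
q1 | 0101111[_]   read _ → write _, move ·, go to q0
q0 | 0101111[_]   read _ → write 0, move ·, go to qH
qH | 0101111[0]
M halts after 18 transitions.

18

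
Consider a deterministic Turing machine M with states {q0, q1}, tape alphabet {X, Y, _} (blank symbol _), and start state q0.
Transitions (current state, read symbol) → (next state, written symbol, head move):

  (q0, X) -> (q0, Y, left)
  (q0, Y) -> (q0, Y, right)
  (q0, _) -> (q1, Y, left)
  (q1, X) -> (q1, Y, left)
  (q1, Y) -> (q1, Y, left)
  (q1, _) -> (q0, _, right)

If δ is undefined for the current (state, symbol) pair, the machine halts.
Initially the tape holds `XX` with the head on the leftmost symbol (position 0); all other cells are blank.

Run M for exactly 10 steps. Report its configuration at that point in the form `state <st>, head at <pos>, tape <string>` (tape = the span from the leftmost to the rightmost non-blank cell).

state q1, head at 0, tape YYYY

q0 | __[X]X_   read X → write Y, move left, go to q0
q0 | _[_]YX_   read _ → write Y, move left, go to q1
q1 | [_]YYX_   read _ → write _, move right, go to q0
q0 | _[Y]YX_   read Y → write Y, move right, go to q0
q0 | _Y[Y]X_   read Y → write Y, move right, go to q0
q0 | _YY[X]_   read X → write Y, move left, go to q0
q0 | _Y[Y]Y_   read Y → write Y, move right, go to q0
q0 | _YY[Y]_   read Y → write Y, move right, go to q0
q0 | _YYY[_]   read _ → write Y, move left, go to q1
q1 | _YY[Y]Y   read Y → write Y, move left, go to q1
q1 | _Y[Y]YY
After 10 steps: state q1, head at 0, tape YYYY.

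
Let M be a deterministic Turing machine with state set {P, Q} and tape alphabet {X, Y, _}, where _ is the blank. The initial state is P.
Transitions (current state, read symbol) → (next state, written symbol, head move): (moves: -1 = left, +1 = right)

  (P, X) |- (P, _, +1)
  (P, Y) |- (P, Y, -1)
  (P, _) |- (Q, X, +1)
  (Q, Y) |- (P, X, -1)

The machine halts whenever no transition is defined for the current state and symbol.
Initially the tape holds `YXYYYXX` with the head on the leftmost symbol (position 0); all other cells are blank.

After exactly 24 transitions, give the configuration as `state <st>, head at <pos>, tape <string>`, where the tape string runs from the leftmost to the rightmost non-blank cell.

state=P head=0 tape=_[Y]XYYYXX__   (P,Y)→(P,Y,-1)
state=P head=-1 tape=[_]YXYYYXX__   (P,_)→(Q,X,+1)
state=Q head=0 tape=X[Y]XYYYXX__   (Q,Y)→(P,X,-1)
state=P head=-1 tape=[X]XXYYYXX__   (P,X)→(P,_,+1)
state=P head=0 tape=_[X]XYYYXX__   (P,X)→(P,_,+1)
state=P head=1 tape=__[X]YYYXX__   (P,X)→(P,_,+1)
state=P head=2 tape=___[Y]YYXX__   (P,Y)→(P,Y,-1)
state=P head=1 tape=__[_]YYYXX__   (P,_)→(Q,X,+1)
state=Q head=2 tape=__X[Y]YYXX__   (Q,Y)→(P,X,-1)
state=P head=1 tape=__[X]XYYXX__   (P,X)→(P,_,+1)
state=P head=2 tape=___[X]YYXX__   (P,X)→(P,_,+1)
state=P head=3 tape=____[Y]YXX__   (P,Y)→(P,Y,-1)
state=P head=2 tape=___[_]YYXX__   (P,_)→(Q,X,+1)
state=Q head=3 tape=___X[Y]YXX__   (Q,Y)→(P,X,-1)
state=P head=2 tape=___[X]XYXX__   (P,X)→(P,_,+1)
state=P head=3 tape=____[X]YXX__   (P,X)→(P,_,+1)
state=P head=4 tape=_____[Y]XX__   (P,Y)→(P,Y,-1)
state=P head=3 tape=____[_]YXX__   (P,_)→(Q,X,+1)
state=Q head=4 tape=____X[Y]XX__   (Q,Y)→(P,X,-1)
state=P head=3 tape=____[X]XXX__   (P,X)→(P,_,+1)
state=P head=4 tape=_____[X]XX__   (P,X)→(P,_,+1)
state=P head=5 tape=______[X]X__   (P,X)→(P,_,+1)
state=P head=6 tape=_______[X]__   (P,X)→(P,_,+1)
state=P head=7 tape=________[_]_   (P,_)→(Q,X,+1)
state=Q head=8 tape=________X[_]
After 24 steps: state Q, head at 8, tape X.

state Q, head at 8, tape X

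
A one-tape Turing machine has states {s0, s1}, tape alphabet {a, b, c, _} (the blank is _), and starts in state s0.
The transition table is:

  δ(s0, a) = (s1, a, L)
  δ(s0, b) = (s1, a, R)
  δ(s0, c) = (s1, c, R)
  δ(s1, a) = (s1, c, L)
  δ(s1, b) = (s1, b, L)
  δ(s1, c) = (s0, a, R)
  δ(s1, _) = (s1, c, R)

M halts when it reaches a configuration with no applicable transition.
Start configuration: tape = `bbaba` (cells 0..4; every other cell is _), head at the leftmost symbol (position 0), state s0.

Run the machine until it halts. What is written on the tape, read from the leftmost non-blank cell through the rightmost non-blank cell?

state=s0 head=0 tape=_[b]baba_   (s0,b)→(s1,a,R)
state=s1 head=1 tape=_a[b]aba_   (s1,b)→(s1,b,L)
state=s1 head=0 tape=_[a]baba_   (s1,a)→(s1,c,L)
state=s1 head=-1 tape=[_]cbaba_   (s1,_)→(s1,c,R)
state=s1 head=0 tape=c[c]baba_   (s1,c)→(s0,a,R)
state=s0 head=1 tape=ca[b]aba_   (s0,b)→(s1,a,R)
state=s1 head=2 tape=caa[a]ba_   (s1,a)→(s1,c,L)
state=s1 head=1 tape=ca[a]cba_   (s1,a)→(s1,c,L)
state=s1 head=0 tape=c[a]ccba_   (s1,a)→(s1,c,L)
state=s1 head=-1 tape=[c]cccba_   (s1,c)→(s0,a,R)
state=s0 head=0 tape=a[c]ccba_   (s0,c)→(s1,c,R)
state=s1 head=1 tape=ac[c]cba_   (s1,c)→(s0,a,R)
state=s0 head=2 tape=aca[c]ba_   (s0,c)→(s1,c,R)
state=s1 head=3 tape=acac[b]a_   (s1,b)→(s1,b,L)
state=s1 head=2 tape=aca[c]ba_   (s1,c)→(s0,a,R)
state=s0 head=3 tape=acaa[b]a_   (s0,b)→(s1,a,R)
state=s1 head=4 tape=acaaa[a]_   (s1,a)→(s1,c,L)
state=s1 head=3 tape=acaa[a]c_   (s1,a)→(s1,c,L)
state=s1 head=2 tape=aca[a]cc_   (s1,a)→(s1,c,L)
state=s1 head=1 tape=ac[a]ccc_   (s1,a)→(s1,c,L)
state=s1 head=0 tape=a[c]cccc_   (s1,c)→(s0,a,R)
state=s0 head=1 tape=aa[c]ccc_   (s0,c)→(s1,c,R)
state=s1 head=2 tape=aac[c]cc_   (s1,c)→(s0,a,R)
state=s0 head=3 tape=aaca[c]c_   (s0,c)→(s1,c,R)
state=s1 head=4 tape=aacac[c]_   (s1,c)→(s0,a,R)
state=s0 head=5 tape=aacaca[_]
The non-blank tape span at halt is aacaca.

aacaca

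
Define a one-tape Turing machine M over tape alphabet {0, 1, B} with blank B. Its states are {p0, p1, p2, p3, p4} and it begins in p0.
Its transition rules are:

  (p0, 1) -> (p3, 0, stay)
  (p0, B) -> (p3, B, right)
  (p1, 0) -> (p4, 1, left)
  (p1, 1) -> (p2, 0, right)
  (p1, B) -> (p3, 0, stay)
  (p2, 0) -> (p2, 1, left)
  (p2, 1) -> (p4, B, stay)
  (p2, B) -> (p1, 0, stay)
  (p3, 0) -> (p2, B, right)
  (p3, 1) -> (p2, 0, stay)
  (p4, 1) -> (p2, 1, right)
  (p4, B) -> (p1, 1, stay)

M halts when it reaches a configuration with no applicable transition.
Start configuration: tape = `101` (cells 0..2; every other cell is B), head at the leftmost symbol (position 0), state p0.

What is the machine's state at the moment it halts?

p4

p0 | B[1]01B   read 1 → write 0, move stay, go to p3
p3 | B[0]01B   read 0 → write B, move right, go to p2
p2 | BB[0]1B   read 0 → write 1, move left, go to p2
p2 | B[B]11B   read B → write 0, move stay, go to p1
p1 | B[0]11B   read 0 → write 1, move left, go to p4
p4 | [B]111B   read B → write 1, move stay, go to p1
p1 | [1]111B   read 1 → write 0, move right, go to p2
p2 | 0[1]11B   read 1 → write B, move stay, go to p4
p4 | 0[B]11B   read B → write 1, move stay, go to p1
p1 | 0[1]11B   read 1 → write 0, move right, go to p2
p2 | 00[1]1B   read 1 → write B, move stay, go to p4
p4 | 00[B]1B   read B → write 1, move stay, go to p1
p1 | 00[1]1B   read 1 → write 0, move right, go to p2
p2 | 000[1]B   read 1 → write B, move stay, go to p4
p4 | 000[B]B   read B → write 1, move stay, go to p1
p1 | 000[1]B   read 1 → write 0, move right, go to p2
p2 | 0000[B]   read B → write 0, move stay, go to p1
p1 | 0000[0]   read 0 → write 1, move left, go to p4
p4 | 000[0]1
No transition is defined for (p4, 0); M halts in state p4.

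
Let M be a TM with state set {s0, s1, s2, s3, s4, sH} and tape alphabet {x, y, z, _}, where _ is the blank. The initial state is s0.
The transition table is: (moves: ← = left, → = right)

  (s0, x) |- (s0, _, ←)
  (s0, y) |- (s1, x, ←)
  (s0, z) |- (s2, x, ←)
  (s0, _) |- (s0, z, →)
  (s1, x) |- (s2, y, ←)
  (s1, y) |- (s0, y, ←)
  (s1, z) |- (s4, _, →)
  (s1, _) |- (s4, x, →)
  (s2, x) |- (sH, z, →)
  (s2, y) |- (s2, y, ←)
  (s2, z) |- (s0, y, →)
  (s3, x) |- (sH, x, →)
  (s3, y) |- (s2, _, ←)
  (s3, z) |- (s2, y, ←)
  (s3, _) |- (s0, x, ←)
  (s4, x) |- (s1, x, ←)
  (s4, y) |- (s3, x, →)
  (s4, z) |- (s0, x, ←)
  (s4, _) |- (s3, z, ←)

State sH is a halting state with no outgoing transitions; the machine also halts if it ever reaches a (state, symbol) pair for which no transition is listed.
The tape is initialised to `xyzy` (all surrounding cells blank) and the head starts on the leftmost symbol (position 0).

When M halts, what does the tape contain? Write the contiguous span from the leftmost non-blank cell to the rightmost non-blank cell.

yxxxzy

s0 | ___[x]yzy   read x → write _, move ←, go to s0
s0 | __[_]_yzy   read _ → write z, move →, go to s0
s0 | __z[_]yzy   read _ → write z, move →, go to s0
s0 | __zz[y]zy   read y → write x, move ←, go to s1
s1 | __z[z]xzy   read z → write _, move →, go to s4
s4 | __z_[x]zy   read x → write x, move ←, go to s1
s1 | __z[_]xzy   read _ → write x, move →, go to s4
s4 | __zx[x]zy   read x → write x, move ←, go to s1
s1 | __z[x]xzy   read x → write y, move ←, go to s2
s2 | __[z]yxzy   read z → write y, move →, go to s0
s0 | __y[y]xzy   read y → write x, move ←, go to s1
s1 | __[y]xxzy   read y → write y, move ←, go to s0
s0 | _[_]yxxzy   read _ → write z, move →, go to s0
s0 | _z[y]xxzy   read y → write x, move ←, go to s1
s1 | _[z]xxxzy   read z → write _, move →, go to s4
s4 | __[x]xxzy   read x → write x, move ←, go to s1
s1 | _[_]xxxzy   read _ → write x, move →, go to s4
s4 | _x[x]xxzy   read x → write x, move ←, go to s1
s1 | _[x]xxxzy   read x → write y, move ←, go to s2
s2 | [_]yxxxzy
The non-blank tape span at halt is yxxxzy.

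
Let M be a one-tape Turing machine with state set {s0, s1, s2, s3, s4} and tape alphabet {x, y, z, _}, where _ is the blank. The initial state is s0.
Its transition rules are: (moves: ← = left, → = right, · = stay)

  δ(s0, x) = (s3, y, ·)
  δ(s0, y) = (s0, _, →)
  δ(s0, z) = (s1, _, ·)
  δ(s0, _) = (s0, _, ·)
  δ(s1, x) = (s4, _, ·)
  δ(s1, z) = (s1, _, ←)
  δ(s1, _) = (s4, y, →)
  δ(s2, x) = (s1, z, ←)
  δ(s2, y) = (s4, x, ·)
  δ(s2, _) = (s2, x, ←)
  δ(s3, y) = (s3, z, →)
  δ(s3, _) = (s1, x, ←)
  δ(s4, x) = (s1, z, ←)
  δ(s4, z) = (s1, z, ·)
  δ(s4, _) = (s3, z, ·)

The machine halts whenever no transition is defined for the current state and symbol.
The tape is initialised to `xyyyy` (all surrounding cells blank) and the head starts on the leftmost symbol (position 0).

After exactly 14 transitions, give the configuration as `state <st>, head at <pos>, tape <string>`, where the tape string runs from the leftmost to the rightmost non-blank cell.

state s3, head at 0, tape yz____x

s0 | _[x]yyyy_   read x → write y, move ·, go to s3
s3 | _[y]yyyy_   read y → write z, move →, go to s3
s3 | _z[y]yyy_   read y → write z, move →, go to s3
s3 | _zz[y]yy_   read y → write z, move →, go to s3
s3 | _zzz[y]y_   read y → write z, move →, go to s3
s3 | _zzzz[y]_   read y → write z, move →, go to s3
s3 | _zzzzz[_]   read _ → write x, move ←, go to s1
s1 | _zzzz[z]x   read z → write _, move ←, go to s1
s1 | _zzz[z]_x   read z → write _, move ←, go to s1
s1 | _zz[z]__x   read z → write _, move ←, go to s1
s1 | _z[z]___x   read z → write _, move ←, go to s1
s1 | _[z]____x   read z → write _, move ←, go to s1
s1 | [_]_____x   read _ → write y, move →, go to s4
s4 | y[_]____x   read _ → write z, move ·, go to s3
s3 | y[z]____x
After 14 steps: state s3, head at 0, tape yz____x.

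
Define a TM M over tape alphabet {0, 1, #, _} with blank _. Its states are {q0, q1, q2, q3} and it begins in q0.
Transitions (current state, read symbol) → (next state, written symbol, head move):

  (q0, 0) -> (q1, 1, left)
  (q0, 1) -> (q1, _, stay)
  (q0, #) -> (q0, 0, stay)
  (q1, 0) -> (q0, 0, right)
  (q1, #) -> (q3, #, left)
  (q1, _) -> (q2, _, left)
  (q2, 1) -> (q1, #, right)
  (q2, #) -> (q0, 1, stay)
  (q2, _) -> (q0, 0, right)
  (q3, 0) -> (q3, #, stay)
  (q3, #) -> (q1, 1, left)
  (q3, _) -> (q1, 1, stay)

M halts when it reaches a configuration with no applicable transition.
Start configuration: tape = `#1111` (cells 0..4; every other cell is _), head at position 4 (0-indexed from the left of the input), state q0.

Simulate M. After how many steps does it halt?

21

q0 | _#111[1]   read 1 → write _, move stay, go to q1
q1 | _#111[_]   read _ → write _, move left, go to q2
q2 | _#11[1]_   read 1 → write #, move right, go to q1
q1 | _#11#[_]   read _ → write _, move left, go to q2
q2 | _#11[#]_   read # → write 1, move stay, go to q0
q0 | _#11[1]_   read 1 → write _, move stay, go to q1
q1 | _#11[_]_   read _ → write _, move left, go to q2
q2 | _#1[1]__   read 1 → write #, move right, go to q1
q1 | _#1#[_]_   read _ → write _, move left, go to q2
q2 | _#1[#]__   read # → write 1, move stay, go to q0
q0 | _#1[1]__   read 1 → write _, move stay, go to q1
q1 | _#1[_]__   read _ → write _, move left, go to q2
q2 | _#[1]___   read 1 → write #, move right, go to q1
q1 | _##[_]__   read _ → write _, move left, go to q2
q2 | _#[#]___   read # → write 1, move stay, go to q0
q0 | _#[1]___   read 1 → write _, move stay, go to q1
q1 | _#[_]___   read _ → write _, move left, go to q2
q2 | _[#]____   read # → write 1, move stay, go to q0
q0 | _[1]____   read 1 → write _, move stay, go to q1
q1 | _[_]____   read _ → write _, move left, go to q2
q2 | [_]_____   read _ → write 0, move right, go to q0
q0 | 0[_]____
M halts after 21 transitions.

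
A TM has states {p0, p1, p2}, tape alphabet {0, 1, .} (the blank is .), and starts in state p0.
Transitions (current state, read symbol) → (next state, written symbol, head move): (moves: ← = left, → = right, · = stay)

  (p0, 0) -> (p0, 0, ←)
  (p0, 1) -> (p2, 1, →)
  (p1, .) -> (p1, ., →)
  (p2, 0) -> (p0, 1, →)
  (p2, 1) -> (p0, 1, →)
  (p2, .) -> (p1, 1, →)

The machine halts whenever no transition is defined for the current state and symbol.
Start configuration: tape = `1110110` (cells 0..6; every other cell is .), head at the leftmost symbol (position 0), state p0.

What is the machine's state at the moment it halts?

state=p0 head=0 tape=[1]110110.   (p0,1)→(p2,1,→)
state=p2 head=1 tape=1[1]10110.   (p2,1)→(p0,1,→)
state=p0 head=2 tape=11[1]0110.   (p0,1)→(p2,1,→)
state=p2 head=3 tape=111[0]110.   (p2,0)→(p0,1,→)
state=p0 head=4 tape=1111[1]10.   (p0,1)→(p2,1,→)
state=p2 head=5 tape=11111[1]0.   (p2,1)→(p0,1,→)
state=p0 head=6 tape=111111[0].   (p0,0)→(p0,0,←)
state=p0 head=5 tape=11111[1]0.   (p0,1)→(p2,1,→)
state=p2 head=6 tape=111111[0].   (p2,0)→(p0,1,→)
state=p0 head=7 tape=1111111[.]
No transition is defined for (p0, .); M halts in state p0.

p0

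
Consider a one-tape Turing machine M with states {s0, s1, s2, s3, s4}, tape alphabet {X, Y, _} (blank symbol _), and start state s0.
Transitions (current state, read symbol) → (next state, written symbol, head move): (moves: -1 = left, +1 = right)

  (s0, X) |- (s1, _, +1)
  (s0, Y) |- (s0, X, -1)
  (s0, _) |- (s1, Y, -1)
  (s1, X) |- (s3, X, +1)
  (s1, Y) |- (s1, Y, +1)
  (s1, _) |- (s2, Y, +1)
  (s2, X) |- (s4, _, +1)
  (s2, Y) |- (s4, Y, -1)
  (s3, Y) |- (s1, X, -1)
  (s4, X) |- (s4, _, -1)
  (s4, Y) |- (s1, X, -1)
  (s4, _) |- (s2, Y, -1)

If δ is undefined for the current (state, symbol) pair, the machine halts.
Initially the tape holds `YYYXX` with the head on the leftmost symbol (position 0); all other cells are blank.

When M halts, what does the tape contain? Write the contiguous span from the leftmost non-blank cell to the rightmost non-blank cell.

YYY_YYYXX

s0 | ____[Y]YYXX   read Y → write X, move -1, go to s0
s0 | ___[_]XYYXX   read _ → write Y, move -1, go to s1
s1 | __[_]YXYYXX   read _ → write Y, move +1, go to s2
s2 | __Y[Y]XYYXX   read Y → write Y, move -1, go to s4
s4 | __[Y]YXYYXX   read Y → write X, move -1, go to s1
s1 | _[_]XYXYYXX   read _ → write Y, move +1, go to s2
s2 | _Y[X]YXYYXX   read X → write _, move +1, go to s4
s4 | _Y_[Y]XYYXX   read Y → write X, move -1, go to s1
s1 | _Y[_]XXYYXX   read _ → write Y, move +1, go to s2
s2 | _YY[X]XYYXX   read X → write _, move +1, go to s4
s4 | _YY_[X]YYXX   read X → write _, move -1, go to s4
s4 | _YY[_]_YYXX   read _ → write Y, move -1, go to s2
s2 | _Y[Y]Y_YYXX   read Y → write Y, move -1, go to s4
s4 | _[Y]YY_YYXX   read Y → write X, move -1, go to s1
s1 | [_]XYY_YYXX   read _ → write Y, move +1, go to s2
s2 | Y[X]YY_YYXX   read X → write _, move +1, go to s4
s4 | Y_[Y]Y_YYXX   read Y → write X, move -1, go to s1
s1 | Y[_]XY_YYXX   read _ → write Y, move +1, go to s2
s2 | YY[X]Y_YYXX   read X → write _, move +1, go to s4
s4 | YY_[Y]_YYXX   read Y → write X, move -1, go to s1
s1 | YY[_]X_YYXX   read _ → write Y, move +1, go to s2
s2 | YYY[X]_YYXX   read X → write _, move +1, go to s4
s4 | YYY_[_]YYXX   read _ → write Y, move -1, go to s2
s2 | YYY[_]YYYXX
The non-blank tape span at halt is YYY_YYYXX.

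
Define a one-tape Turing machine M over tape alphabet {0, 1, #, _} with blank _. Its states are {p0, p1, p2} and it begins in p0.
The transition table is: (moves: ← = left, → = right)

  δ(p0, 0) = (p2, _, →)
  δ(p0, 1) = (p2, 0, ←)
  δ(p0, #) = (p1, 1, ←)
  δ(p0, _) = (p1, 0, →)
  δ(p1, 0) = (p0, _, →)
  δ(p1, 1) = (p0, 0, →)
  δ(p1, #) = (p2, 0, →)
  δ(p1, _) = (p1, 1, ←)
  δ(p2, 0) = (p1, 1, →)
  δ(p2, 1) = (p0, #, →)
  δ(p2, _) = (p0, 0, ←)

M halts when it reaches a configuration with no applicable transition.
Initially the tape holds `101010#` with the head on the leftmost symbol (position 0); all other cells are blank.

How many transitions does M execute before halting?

p0 | __[1]01010#   read 1 → write 0, move ←, go to p2
p2 | _[_]001010#   read _ → write 0, move ←, go to p0
p0 | [_]0001010#   read _ → write 0, move →, go to p1
p1 | 0[0]001010#   read 0 → write _, move →, go to p0
p0 | 0_[0]01010#   read 0 → write _, move →, go to p2
p2 | 0__[0]1010#   read 0 → write 1, move →, go to p1
p1 | 0__1[1]010#   read 1 → write 0, move →, go to p0
p0 | 0__10[0]10#   read 0 → write _, move →, go to p2
p2 | 0__10_[1]0#   read 1 → write #, move →, go to p0
p0 | 0__10_#[0]#   read 0 → write _, move →, go to p2
p2 | 0__10_#_[#]
M halts after 10 transitions.

10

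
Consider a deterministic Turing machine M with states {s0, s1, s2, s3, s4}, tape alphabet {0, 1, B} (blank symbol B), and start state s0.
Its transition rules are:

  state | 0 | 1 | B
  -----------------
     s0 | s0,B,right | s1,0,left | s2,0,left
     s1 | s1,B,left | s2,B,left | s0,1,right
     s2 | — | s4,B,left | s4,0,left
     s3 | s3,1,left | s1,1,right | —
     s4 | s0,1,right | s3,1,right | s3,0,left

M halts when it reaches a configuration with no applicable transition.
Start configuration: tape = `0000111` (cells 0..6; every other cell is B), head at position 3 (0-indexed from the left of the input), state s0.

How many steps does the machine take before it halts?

18

s0 | 000[0]111B   read 0 → write B, move right, go to s0
s0 | 000B[1]11B   read 1 → write 0, move left, go to s1
s1 | 000[B]011B   read B → write 1, move right, go to s0
s0 | 0001[0]11B   read 0 → write B, move right, go to s0
s0 | 0001B[1]1B   read 1 → write 0, move left, go to s1
s1 | 0001[B]01B   read B → write 1, move right, go to s0
s0 | 00011[0]1B   read 0 → write B, move right, go to s0
s0 | 00011B[1]B   read 1 → write 0, move left, go to s1
s1 | 00011[B]0B   read B → write 1, move right, go to s0
s0 | 000111[0]B   read 0 → write B, move right, go to s0
s0 | 000111B[B]   read B → write 0, move left, go to s2
s2 | 000111[B]0   read B → write 0, move left, go to s4
s4 | 00011[1]00   read 1 → write 1, move right, go to s3
s3 | 000111[0]0   read 0 → write 1, move left, go to s3
s3 | 00011[1]10   read 1 → write 1, move right, go to s1
s1 | 000111[1]0   read 1 → write B, move left, go to s2
s2 | 00011[1]B0   read 1 → write B, move left, go to s4
s4 | 0001[1]BB0   read 1 → write 1, move right, go to s3
s3 | 00011[B]B0
M halts after 18 transitions.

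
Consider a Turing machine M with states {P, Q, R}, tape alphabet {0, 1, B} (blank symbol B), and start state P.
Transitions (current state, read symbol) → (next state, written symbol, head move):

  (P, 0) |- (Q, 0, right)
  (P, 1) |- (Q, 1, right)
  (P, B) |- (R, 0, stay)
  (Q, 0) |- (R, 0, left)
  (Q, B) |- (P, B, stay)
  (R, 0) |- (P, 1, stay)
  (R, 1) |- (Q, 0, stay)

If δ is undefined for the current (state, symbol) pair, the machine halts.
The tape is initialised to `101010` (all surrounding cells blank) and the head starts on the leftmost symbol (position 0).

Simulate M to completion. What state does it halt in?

state=P head=0 tape=B[1]01010   (P,1)→(Q,1,right)
state=Q head=1 tape=B1[0]1010   (Q,0)→(R,0,left)
state=R head=0 tape=B[1]01010   (R,1)→(Q,0,stay)
state=Q head=0 tape=B[0]01010   (Q,0)→(R,0,left)
state=R head=-1 tape=[B]001010
No transition is defined for (R, B); M halts in state R.

R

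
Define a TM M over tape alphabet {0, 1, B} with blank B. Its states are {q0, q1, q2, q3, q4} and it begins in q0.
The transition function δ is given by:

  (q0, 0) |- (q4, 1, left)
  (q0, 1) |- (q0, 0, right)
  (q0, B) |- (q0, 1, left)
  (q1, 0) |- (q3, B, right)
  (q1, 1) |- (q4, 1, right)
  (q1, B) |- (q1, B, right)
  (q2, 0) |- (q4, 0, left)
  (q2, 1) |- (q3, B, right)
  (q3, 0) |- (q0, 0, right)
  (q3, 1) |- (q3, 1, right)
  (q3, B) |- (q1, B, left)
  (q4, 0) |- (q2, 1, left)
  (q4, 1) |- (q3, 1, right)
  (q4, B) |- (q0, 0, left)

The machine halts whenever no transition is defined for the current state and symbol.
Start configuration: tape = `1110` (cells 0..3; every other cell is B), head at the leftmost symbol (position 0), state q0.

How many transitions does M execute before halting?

7

q0 | B[1]110   read 1 → write 0, move right, go to q0
q0 | B0[1]10   read 1 → write 0, move right, go to q0
q0 | B00[1]0   read 1 → write 0, move right, go to q0
q0 | B000[0]   read 0 → write 1, move left, go to q4
q4 | B00[0]1   read 0 → write 1, move left, go to q2
q2 | B0[0]11   read 0 → write 0, move left, go to q4
q4 | B[0]011   read 0 → write 1, move left, go to q2
q2 | [B]1011
M halts after 7 transitions.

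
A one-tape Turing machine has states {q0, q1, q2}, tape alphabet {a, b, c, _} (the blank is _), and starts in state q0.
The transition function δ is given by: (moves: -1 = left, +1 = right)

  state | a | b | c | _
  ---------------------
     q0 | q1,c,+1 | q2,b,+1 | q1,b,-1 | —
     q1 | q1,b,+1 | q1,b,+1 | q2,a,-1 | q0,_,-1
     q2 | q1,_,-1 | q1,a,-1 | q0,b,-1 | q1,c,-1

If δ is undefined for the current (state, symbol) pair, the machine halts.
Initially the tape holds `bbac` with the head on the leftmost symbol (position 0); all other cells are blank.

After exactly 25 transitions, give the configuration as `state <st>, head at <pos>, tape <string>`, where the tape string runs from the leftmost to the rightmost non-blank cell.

q0 | [b]bac__   read b → write b, move +1, go to q2
q2 | b[b]ac__   read b → write a, move -1, go to q1
q1 | [b]aac__   read b → write b, move +1, go to q1
q1 | b[a]ac__   read a → write b, move +1, go to q1
q1 | bb[a]c__   read a → write b, move +1, go to q1
q1 | bbb[c]__   read c → write a, move -1, go to q2
q2 | bb[b]a__   read b → write a, move -1, go to q1
q1 | b[b]aa__   read b → write b, move +1, go to q1
q1 | bb[a]a__   read a → write b, move +1, go to q1
q1 | bbb[a]__   read a → write b, move +1, go to q1
q1 | bbbb[_]_   read _ → write _, move -1, go to q0
q0 | bbb[b]__   read b → write b, move +1, go to q2
q2 | bbbb[_]_   read _ → write c, move -1, go to q1
q1 | bbb[b]c_   read b → write b, move +1, go to q1
q1 | bbbb[c]_   read c → write a, move -1, go to q2
q2 | bbb[b]a_   read b → write a, move -1, go to q1
q1 | bb[b]aa_   read b → write b, move +1, go to q1
q1 | bbb[a]a_   read a → write b, move +1, go to q1
q1 | bbbb[a]_   read a → write b, move +1, go to q1
q1 | bbbbb[_]   read _ → write _, move -1, go to q0
q0 | bbbb[b]_   read b → write b, move +1, go to q2
q2 | bbbbb[_]   read _ → write c, move -1, go to q1
q1 | bbbb[b]c   read b → write b, move +1, go to q1
q1 | bbbbb[c]   read c → write a, move -1, go to q2
q2 | bbbb[b]a   read b → write a, move -1, go to q1
q1 | bbb[b]aa
After 25 steps: state q1, head at 3, tape bbbbaa.

state q1, head at 3, tape bbbbaa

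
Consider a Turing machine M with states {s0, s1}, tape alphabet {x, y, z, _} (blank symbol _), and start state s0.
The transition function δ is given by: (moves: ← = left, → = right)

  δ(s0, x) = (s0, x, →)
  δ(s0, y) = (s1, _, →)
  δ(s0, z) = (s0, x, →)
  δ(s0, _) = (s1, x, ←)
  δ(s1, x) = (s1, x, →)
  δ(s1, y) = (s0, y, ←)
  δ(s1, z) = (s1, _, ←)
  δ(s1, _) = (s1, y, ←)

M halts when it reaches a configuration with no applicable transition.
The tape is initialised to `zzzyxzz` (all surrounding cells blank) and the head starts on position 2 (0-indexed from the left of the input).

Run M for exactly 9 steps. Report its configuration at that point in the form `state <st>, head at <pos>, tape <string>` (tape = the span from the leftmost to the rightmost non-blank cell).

state=s0 head=2 tape=zz[z]yxzz   (s0,z)→(s0,x,→)
state=s0 head=3 tape=zzx[y]xzz   (s0,y)→(s1,_,→)
state=s1 head=4 tape=zzx_[x]zz   (s1,x)→(s1,x,→)
state=s1 head=5 tape=zzx_x[z]z   (s1,z)→(s1,_,←)
state=s1 head=4 tape=zzx_[x]_z   (s1,x)→(s1,x,→)
state=s1 head=5 tape=zzx_x[_]z   (s1,_)→(s1,y,←)
state=s1 head=4 tape=zzx_[x]yz   (s1,x)→(s1,x,→)
state=s1 head=5 tape=zzx_x[y]z   (s1,y)→(s0,y,←)
state=s0 head=4 tape=zzx_[x]yz   (s0,x)→(s0,x,→)
state=s0 head=5 tape=zzx_x[y]z
After 9 steps: state s0, head at 5, tape zzx_xyz.

state s0, head at 5, tape zzx_xyz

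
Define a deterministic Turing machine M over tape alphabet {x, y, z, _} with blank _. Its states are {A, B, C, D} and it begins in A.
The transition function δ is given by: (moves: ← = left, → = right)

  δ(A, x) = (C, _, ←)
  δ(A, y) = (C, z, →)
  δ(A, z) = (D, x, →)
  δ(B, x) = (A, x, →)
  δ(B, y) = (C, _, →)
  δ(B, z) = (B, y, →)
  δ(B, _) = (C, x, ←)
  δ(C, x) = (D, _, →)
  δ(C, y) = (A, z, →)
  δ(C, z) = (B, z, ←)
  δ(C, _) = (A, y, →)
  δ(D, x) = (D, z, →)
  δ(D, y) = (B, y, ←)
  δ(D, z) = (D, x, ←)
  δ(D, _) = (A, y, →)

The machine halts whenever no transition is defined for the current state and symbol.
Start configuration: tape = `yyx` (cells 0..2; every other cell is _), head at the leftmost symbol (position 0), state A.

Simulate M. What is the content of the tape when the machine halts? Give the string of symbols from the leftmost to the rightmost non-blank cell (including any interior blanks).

z_z

A | _[y]yx   read y → write z, move →, go to C
C | _z[y]x   read y → write z, move →, go to A
A | _zz[x]   read x → write _, move ←, go to C
C | _z[z]_   read z → write z, move ←, go to B
B | _[z]z_   read z → write y, move →, go to B
B | _y[z]_   read z → write y, move →, go to B
B | _yy[_]   read _ → write x, move ←, go to C
C | _y[y]x   read y → write z, move →, go to A
A | _yz[x]   read x → write _, move ←, go to C
C | _y[z]_   read z → write z, move ←, go to B
B | _[y]z_   read y → write _, move →, go to C
C | __[z]_   read z → write z, move ←, go to B
B | _[_]z_   read _ → write x, move ←, go to C
C | [_]xz_   read _ → write y, move →, go to A
A | y[x]z_   read x → write _, move ←, go to C
C | [y]_z_   read y → write z, move →, go to A
A | z[_]z_
The non-blank tape span at halt is z_z.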